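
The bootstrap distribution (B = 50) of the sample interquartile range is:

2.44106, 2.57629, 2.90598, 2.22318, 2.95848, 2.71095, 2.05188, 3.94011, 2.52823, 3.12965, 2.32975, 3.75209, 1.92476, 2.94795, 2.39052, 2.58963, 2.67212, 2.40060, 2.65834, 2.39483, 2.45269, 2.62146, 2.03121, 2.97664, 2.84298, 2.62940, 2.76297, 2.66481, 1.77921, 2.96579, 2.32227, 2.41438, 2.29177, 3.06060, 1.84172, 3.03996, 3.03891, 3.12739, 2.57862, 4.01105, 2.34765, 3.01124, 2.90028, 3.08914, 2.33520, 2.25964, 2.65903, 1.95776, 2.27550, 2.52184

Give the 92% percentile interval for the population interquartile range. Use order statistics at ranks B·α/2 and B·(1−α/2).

Sorted replicates: 1.77921, 1.84172, 1.92476, 1.95776, 2.03121, 2.05188, 2.22318, 2.25964, 2.27550, 2.29177, 2.32227, 2.32975, 2.33520, 2.34765, 2.39052, 2.39483, 2.40060, 2.41438, 2.44106, 2.45269, 2.52184, 2.52823, 2.57629, 2.57862, 2.58963, 2.62146, 2.62940, 2.65834, 2.65903, 2.66481, 2.67212, 2.71095, 2.76297, 2.84298, 2.90028, 2.90598, 2.94795, 2.95848, 2.96579, 2.97664, 3.01124, 3.03891, 3.03996, 3.06060, 3.08914, 3.12739, 3.12965, 3.75209, 3.94011, 4.01105
α = 0.08; lower rank = 50 × 0.040 = 2; upper rank = 50 × 0.960 = 48.
The 2nd smallest replicate is 1.84172; the 48th is 3.75209.

(1.84172, 3.75209)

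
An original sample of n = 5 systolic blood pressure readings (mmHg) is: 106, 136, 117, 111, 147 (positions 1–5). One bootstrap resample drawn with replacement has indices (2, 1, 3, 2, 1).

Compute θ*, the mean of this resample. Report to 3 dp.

θ* = 120.200

Resample values: 136, 106, 117, 136, 106.
Mean = (136 + 106 + 117 + 136 + 106) / 5 = 601.0 / 5 = 120.200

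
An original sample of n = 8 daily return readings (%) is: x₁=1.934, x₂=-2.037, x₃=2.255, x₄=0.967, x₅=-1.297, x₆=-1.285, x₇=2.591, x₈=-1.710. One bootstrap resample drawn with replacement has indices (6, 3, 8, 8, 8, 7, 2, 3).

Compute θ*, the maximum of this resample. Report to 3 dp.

Resample values: -1.285, 2.255, -1.710, -1.710, -1.710, 2.591, -2.037, 2.255.
Maximum = 2.591

θ* = 2.591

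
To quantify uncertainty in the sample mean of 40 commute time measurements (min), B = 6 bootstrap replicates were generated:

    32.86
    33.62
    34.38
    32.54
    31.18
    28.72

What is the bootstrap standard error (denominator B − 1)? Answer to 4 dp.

Bootstrap SE is the standard deviation of the 6 replicate means.
Mean of replicates: (32.86 + 33.62 + 34.38 + 32.54 + 31.18 + 28.72) / 6 = 193.30000 / 6 = 32.21667
Sum of squared deviations: (+0.64333)² + (+1.40333)² + (+2.16333)² + (+0.32333)² + (−1.03667)² + (−3.49667)² = 20.46913
Variance = 20.46913 / 5 = 4.09383
SE* = √4.09383

SE* = 2.0233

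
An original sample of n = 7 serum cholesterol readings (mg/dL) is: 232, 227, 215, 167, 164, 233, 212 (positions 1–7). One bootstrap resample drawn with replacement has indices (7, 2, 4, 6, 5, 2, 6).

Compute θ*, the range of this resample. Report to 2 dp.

Resample values: 212, 227, 167, 233, 164, 227, 233.
Range = 233 − 164 = 69.00

θ* = 69.00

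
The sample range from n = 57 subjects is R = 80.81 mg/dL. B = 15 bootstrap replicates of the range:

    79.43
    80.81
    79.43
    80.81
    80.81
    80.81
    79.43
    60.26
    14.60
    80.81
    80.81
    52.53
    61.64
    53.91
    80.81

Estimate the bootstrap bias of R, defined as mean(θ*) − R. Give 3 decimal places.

bias = −11.017

mean(θ*) = (79.43 + 80.81 + 79.43 + 80.81 + 80.81 + 80.81 + 79.43 + 60.26 + 14.60 + 80.81 + 80.81 + 52.53 + 61.64 + 53.91 + 80.81) / 15 = 69.7933
bias = 69.7933 − 80.81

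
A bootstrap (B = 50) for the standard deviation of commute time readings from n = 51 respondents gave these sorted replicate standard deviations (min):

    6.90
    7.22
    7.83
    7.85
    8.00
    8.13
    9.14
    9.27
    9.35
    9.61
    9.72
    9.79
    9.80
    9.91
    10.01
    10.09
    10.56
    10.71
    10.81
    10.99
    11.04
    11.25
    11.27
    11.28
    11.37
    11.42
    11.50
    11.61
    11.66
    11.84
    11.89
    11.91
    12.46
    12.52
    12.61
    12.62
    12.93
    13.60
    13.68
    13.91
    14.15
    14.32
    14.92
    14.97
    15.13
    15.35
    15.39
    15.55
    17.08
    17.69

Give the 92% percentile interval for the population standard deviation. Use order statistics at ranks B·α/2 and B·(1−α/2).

α = 0.08; lower rank = 50 × 0.040 = 2; upper rank = 50 × 0.960 = 48.
The 2nd smallest replicate is 7.22; the 48th is 15.55.

(7.22, 15.55)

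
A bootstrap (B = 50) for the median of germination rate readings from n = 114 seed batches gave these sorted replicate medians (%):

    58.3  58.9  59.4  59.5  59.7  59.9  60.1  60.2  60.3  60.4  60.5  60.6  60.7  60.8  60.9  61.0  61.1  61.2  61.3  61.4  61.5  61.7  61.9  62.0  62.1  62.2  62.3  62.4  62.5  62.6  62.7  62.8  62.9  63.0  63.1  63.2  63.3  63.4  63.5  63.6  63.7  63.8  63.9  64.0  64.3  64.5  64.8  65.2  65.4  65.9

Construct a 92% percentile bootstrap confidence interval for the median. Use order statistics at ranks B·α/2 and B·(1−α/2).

α = 0.08; lower rank = 50 × 0.040 = 2; upper rank = 50 × 0.960 = 48.
The 2nd smallest replicate is 58.9; the 48th is 65.2.

(58.9, 65.2)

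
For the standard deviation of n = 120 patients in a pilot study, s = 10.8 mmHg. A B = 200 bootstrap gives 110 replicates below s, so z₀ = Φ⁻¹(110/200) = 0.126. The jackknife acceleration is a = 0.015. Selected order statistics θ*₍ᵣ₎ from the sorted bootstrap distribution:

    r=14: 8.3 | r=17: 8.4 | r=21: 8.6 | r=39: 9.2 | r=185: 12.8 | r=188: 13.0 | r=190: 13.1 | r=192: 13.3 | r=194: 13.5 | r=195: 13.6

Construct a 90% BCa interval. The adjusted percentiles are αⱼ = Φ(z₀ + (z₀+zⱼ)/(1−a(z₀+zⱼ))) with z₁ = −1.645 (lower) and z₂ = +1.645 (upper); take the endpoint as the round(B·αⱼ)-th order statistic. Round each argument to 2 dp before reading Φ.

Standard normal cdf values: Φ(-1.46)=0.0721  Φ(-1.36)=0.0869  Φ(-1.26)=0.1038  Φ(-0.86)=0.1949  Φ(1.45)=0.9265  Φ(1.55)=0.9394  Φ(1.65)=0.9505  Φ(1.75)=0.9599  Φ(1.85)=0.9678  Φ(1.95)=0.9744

(8.4, 13.6)

Lower: z₀ + z₁ = 0.126 + (-1.645) = -1.519; 1 − a(z₀+z₁) = 1 − (0.015)(-1.519) = 1.0228; argument = 0.126 + (-1.519)/1.0228 = -1.3592 → -1.36.
α₁ = Φ(-1.36) = 0.0869; rank = round(200 × 0.0869) = 17; θ*₍17₎ = 8.4.
Upper: z₀ + z₂ = 1.771; 1 − a(z₀+z₂) = 0.9734; argument = 1.9453 → 1.95; α₂ = 0.9744; rank = 195; θ*₍195₎ = 13.6.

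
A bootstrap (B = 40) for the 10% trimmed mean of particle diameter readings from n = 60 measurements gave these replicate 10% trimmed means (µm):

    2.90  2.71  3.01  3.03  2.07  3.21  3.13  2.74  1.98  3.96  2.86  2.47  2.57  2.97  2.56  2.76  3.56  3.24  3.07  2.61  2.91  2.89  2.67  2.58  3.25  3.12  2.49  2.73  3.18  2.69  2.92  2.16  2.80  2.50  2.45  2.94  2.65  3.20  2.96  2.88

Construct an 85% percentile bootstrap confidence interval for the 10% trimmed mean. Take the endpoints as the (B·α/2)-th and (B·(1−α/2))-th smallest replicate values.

(2.16, 3.24)

Sorted replicates: 1.98, 2.07, 2.16, 2.45, 2.47, 2.49, 2.50, 2.56, 2.57, 2.58, 2.61, 2.65, 2.67, 2.69, 2.71, 2.73, 2.74, 2.76, 2.80, 2.86, 2.88, 2.89, 2.90, 2.91, 2.92, 2.94, 2.96, 2.97, 3.01, 3.03, 3.07, 3.12, 3.13, 3.18, 3.20, 3.21, 3.24, 3.25, 3.56, 3.96
α = 0.15; lower rank = 40 × 0.075 = 3; upper rank = 40 × 0.925 = 37.
The 3rd smallest replicate is 2.16; the 37th is 3.24.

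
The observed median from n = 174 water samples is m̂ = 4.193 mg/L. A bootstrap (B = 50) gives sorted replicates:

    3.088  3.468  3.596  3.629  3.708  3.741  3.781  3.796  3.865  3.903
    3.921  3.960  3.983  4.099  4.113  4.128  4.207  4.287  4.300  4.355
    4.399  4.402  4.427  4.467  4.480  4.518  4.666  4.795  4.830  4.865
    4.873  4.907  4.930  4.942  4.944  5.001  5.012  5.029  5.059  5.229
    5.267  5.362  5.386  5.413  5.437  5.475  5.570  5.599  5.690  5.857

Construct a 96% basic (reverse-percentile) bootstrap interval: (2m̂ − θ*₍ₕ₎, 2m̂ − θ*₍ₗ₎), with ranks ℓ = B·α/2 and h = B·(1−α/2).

Percentile endpoints at ranks 1 and 49: θ*₍1₎ = 3.088, θ*₍49₎ = 5.690.
Basic interval reflects these around m̂:
  lower = 2 × 4.193 − 5.690 = 2.696
  upper = 2 × 4.193 − 3.088 = 5.298

(2.696, 5.298)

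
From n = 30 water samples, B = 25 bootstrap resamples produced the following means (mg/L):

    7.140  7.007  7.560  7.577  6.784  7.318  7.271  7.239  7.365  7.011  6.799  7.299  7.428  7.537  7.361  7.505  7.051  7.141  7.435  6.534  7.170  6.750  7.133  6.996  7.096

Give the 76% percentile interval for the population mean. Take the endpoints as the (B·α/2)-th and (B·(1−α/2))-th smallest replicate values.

(6.784, 7.505)

Sorted replicates: 6.534, 6.750, 6.784, 6.799, 6.996, 7.007, 7.011, 7.051, 7.096, 7.133, 7.140, 7.141, 7.170, 7.239, 7.271, 7.299, 7.318, 7.361, 7.365, 7.428, 7.435, 7.505, 7.537, 7.560, 7.577
α = 0.24; lower rank = 25 × 0.120 = 3; upper rank = 25 × 0.880 = 22.
The 3rd smallest replicate is 6.784; the 22nd is 7.505.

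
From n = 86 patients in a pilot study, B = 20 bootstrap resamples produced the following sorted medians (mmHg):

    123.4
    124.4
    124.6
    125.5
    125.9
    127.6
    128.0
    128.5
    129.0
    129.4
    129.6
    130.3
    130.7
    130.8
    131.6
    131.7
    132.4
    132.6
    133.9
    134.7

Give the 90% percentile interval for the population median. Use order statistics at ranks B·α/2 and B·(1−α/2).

(123.4, 133.9)

α = 0.10; lower rank = 20 × 0.050 = 1; upper rank = 20 × 0.950 = 19.
The 1st smallest replicate is 123.4; the 19th is 133.9.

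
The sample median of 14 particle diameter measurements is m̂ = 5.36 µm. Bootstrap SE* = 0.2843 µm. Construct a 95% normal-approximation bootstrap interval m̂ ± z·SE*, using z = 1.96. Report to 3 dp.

(4.803, 5.917)

Margin = 1.96 × 0.2843 = 0.5572
Interval: 5.36 ± 0.5572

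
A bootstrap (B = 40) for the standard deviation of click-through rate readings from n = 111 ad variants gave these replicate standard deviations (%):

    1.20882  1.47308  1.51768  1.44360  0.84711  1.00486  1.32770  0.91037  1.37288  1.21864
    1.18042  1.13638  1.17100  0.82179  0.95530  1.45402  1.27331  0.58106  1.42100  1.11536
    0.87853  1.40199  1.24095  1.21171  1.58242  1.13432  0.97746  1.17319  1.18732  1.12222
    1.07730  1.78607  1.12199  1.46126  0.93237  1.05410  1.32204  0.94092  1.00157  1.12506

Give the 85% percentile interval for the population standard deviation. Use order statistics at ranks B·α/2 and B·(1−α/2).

Sorted replicates: 0.58106, 0.82179, 0.84711, 0.87853, 0.91037, 0.93237, 0.94092, 0.95530, 0.97746, 1.00157, 1.00486, 1.05410, 1.07730, 1.11536, 1.12199, 1.12222, 1.12506, 1.13432, 1.13638, 1.17100, 1.17319, 1.18042, 1.18732, 1.20882, 1.21171, 1.21864, 1.24095, 1.27331, 1.32204, 1.32770, 1.37288, 1.40199, 1.42100, 1.44360, 1.45402, 1.46126, 1.47308, 1.51768, 1.58242, 1.78607
α = 0.15; lower rank = 40 × 0.075 = 3; upper rank = 40 × 0.925 = 37.
The 3rd smallest replicate is 0.84711; the 37th is 1.47308.

(0.84711, 1.47308)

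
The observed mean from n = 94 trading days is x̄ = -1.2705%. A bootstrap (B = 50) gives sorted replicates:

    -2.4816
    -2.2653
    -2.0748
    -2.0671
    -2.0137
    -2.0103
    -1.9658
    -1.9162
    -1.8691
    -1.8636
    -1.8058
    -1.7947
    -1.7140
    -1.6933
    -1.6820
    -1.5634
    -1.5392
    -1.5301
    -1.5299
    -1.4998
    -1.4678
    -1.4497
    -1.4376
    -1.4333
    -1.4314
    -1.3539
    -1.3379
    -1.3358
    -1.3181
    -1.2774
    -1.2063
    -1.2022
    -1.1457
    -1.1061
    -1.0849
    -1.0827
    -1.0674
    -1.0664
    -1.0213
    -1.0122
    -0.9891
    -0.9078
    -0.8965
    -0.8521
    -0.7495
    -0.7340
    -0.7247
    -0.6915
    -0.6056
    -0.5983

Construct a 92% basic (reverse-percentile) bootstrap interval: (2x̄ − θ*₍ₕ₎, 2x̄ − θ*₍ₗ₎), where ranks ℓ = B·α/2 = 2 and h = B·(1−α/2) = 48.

Percentile endpoints at ranks 2 and 48: θ*₍2₎ = -2.2653, θ*₍48₎ = -0.6915.
Basic interval reflects these around x̄:
  lower = 2 × -1.2705 − -0.6915 = -1.8495
  upper = 2 × -1.2705 − -2.2653 = -0.2757

(-1.8495, -0.2757)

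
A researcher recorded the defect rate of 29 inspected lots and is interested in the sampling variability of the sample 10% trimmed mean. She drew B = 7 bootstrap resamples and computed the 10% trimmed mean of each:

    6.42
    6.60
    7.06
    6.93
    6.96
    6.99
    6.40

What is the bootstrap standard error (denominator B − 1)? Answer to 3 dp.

SE* = 0.284

Bootstrap SE is the standard deviation of the 7 replicate 10% trimmed means.
Mean of replicates: (6.42 + 6.60 + 7.06 + 6.93 + 6.96 + 6.99 + 6.40) / 7 = 47.3600 / 7 = 6.7657
Sum of squared deviations: (−0.3457)² + (−0.1657)² + (+0.2943)² + (+0.1643)² + (+0.1943)² + (+0.2243)² + (−0.3657)² = 0.4824
Variance = 0.4824 / 6 = 0.0804
SE* = √0.0804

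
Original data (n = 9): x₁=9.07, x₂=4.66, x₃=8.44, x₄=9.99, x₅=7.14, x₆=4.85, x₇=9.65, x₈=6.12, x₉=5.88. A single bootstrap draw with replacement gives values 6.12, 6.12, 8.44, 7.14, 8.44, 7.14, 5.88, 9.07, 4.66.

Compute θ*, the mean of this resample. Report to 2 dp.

Mean = (6.12 + 6.12 + 8.44 + 7.14 + 8.44 + 7.14 + 5.88 + 9.07 + 4.66) / 9 = 63.010 / 9 = 7.00

θ* = 7.00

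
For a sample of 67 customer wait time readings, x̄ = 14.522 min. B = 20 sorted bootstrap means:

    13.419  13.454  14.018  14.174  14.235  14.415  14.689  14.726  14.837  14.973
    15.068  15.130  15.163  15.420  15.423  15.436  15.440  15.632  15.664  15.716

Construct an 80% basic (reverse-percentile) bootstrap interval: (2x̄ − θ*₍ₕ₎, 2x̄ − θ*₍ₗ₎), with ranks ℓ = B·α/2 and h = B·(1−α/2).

(13.412, 15.590)

Percentile endpoints at ranks 2 and 18: θ*₍2₎ = 13.454, θ*₍18₎ = 15.632.
Basic interval reflects these around x̄:
  lower = 2 × 14.522 − 15.632 = 13.412
  upper = 2 × 14.522 − 13.454 = 15.590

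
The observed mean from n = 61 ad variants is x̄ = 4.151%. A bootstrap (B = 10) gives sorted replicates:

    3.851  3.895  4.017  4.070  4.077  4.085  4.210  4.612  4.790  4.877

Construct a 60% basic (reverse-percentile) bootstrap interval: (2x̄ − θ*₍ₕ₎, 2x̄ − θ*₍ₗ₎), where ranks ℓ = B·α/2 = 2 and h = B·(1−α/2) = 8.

(3.690, 4.407)

Percentile endpoints at ranks 2 and 8: θ*₍2₎ = 3.895, θ*₍8₎ = 4.612.
Basic interval reflects these around x̄:
  lower = 2 × 4.151 − 4.612 = 3.690
  upper = 2 × 4.151 − 3.895 = 4.407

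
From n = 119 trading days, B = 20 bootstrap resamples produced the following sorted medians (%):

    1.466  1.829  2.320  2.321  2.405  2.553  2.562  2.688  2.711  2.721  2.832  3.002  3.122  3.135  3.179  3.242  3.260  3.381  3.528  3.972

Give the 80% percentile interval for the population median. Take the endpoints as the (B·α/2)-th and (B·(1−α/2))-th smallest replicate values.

α = 0.20; lower rank = 20 × 0.100 = 2; upper rank = 20 × 0.900 = 18.
The 2nd smallest replicate is 1.829; the 18th is 3.381.

(1.829, 3.381)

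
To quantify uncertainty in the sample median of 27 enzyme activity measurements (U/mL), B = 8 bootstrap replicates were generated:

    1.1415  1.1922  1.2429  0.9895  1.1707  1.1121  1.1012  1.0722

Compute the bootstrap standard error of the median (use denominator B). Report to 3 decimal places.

Bootstrap SE is the standard deviation of the 8 replicate medians.
Mean of replicates: (1.1415 + 1.1922 + 1.2429 + 0.9895 + 1.1707 + 1.1121 + 1.1012 + 1.0722) / 8 = 9.02230 / 8 = 1.12779
Sum of squared deviations: (+0.01371)² + (+0.06441)² + (+0.11511)² + (−0.13829)² + (+0.04291)² + (−0.01569)² + (−0.02659)² + (−0.05559)² = 0.04260
Variance = 0.04260 / 8 = 0.00532
SE* = √0.00532

SE* = 0.073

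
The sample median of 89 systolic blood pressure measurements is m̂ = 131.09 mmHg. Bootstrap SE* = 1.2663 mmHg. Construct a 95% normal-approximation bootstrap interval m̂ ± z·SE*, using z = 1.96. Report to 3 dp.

Margin = 1.96 × 1.2663 = 2.4819
Interval: 131.09 ± 2.4819

(128.608, 133.572)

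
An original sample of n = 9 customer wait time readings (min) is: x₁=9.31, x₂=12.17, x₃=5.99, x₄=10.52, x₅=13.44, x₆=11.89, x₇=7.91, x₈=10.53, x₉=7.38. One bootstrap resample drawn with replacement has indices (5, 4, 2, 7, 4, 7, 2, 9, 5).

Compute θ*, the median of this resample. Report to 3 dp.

θ* = 10.520

Resample values: 13.44, 10.52, 12.17, 7.91, 10.52, 7.91, 12.17, 7.38, 13.44.
Sorted: 7.38, 7.91, 7.91, 10.52, 10.52, 12.17, 12.17, 13.44, 13.44
Median = middle value = 10.520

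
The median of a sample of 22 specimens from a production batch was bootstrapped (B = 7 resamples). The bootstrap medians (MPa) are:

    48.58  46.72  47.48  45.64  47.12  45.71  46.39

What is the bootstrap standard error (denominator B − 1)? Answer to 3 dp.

Bootstrap SE is the standard deviation of the 7 replicate medians.
Mean of replicates: (48.58 + 46.72 + 47.48 + 45.64 + 47.12 + 45.71 + 46.39) / 7 = 327.6400 / 7 = 46.8057
Sum of squared deviations: (+1.7743)² + (−0.0857)² + (+0.6743)² + (−1.1657)² + (+0.3143)² + (−1.0957)² + (−0.4157)² = 6.4412
Variance = 6.4412 / 6 = 1.0735
SE* = √1.0735

SE* = 1.036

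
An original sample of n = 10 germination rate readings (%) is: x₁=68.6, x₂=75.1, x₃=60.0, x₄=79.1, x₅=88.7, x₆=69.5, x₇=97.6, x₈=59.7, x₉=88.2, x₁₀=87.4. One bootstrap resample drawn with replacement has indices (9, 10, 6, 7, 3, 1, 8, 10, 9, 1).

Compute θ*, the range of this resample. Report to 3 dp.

θ* = 37.900

Resample values: 88.2, 87.4, 69.5, 97.6, 60.0, 68.6, 59.7, 87.4, 88.2, 68.6.
Range = 97.6 − 59.7 = 37.900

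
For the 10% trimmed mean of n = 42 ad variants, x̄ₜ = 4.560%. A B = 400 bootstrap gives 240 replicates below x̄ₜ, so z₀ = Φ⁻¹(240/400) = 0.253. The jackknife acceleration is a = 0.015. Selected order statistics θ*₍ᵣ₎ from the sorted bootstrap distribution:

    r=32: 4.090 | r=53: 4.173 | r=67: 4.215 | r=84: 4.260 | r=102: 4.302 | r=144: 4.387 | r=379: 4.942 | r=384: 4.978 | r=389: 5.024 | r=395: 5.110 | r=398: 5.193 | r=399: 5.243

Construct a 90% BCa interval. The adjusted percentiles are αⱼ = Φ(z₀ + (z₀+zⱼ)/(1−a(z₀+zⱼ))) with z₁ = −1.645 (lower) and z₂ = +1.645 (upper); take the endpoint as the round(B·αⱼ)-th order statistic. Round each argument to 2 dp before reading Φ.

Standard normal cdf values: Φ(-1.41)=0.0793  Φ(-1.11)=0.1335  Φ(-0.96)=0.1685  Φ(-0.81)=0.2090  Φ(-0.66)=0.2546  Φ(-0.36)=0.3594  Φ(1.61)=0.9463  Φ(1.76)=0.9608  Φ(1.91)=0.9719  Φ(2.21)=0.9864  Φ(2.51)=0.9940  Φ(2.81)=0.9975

(4.173, 5.110)

Lower: z₀ + z₁ = 0.253 + (-1.645) = -1.392; 1 − a(z₀+z₁) = 1 − (0.015)(-1.392) = 1.0209; argument = 0.253 + (-1.392)/1.0209 = -1.1105 → -1.11.
α₁ = Φ(-1.11) = 0.1335; rank = round(400 × 0.1335) = 53; θ*₍53₎ = 4.173.
Upper: z₀ + z₂ = 1.898; 1 − a(z₀+z₂) = 0.9715; argument = 2.2066 → 2.21; α₂ = 0.9864; rank = 395; θ*₍395₎ = 5.110.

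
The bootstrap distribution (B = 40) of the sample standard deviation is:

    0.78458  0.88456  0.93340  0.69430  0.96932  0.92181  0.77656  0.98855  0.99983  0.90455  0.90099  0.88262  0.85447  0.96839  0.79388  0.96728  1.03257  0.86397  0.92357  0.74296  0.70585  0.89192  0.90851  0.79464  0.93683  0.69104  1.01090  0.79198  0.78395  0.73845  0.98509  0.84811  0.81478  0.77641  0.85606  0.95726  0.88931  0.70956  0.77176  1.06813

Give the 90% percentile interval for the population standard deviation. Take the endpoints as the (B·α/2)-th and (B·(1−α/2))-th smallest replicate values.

(0.69430, 1.01090)

Sorted replicates: 0.69104, 0.69430, 0.70585, 0.70956, 0.73845, 0.74296, 0.77176, 0.77641, 0.77656, 0.78395, 0.78458, 0.79198, 0.79388, 0.79464, 0.81478, 0.84811, 0.85447, 0.85606, 0.86397, 0.88262, 0.88456, 0.88931, 0.89192, 0.90099, 0.90455, 0.90851, 0.92181, 0.92357, 0.93340, 0.93683, 0.95726, 0.96728, 0.96839, 0.96932, 0.98509, 0.98855, 0.99983, 1.01090, 1.03257, 1.06813
α = 0.10; lower rank = 40 × 0.050 = 2; upper rank = 40 × 0.950 = 38.
The 2nd smallest replicate is 0.69430; the 38th is 1.01090.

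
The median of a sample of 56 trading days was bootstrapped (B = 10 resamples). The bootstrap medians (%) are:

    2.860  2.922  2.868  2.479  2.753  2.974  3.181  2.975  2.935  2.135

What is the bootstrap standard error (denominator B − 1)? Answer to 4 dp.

Bootstrap SE is the standard deviation of the 10 replicate medians.
Mean of replicates: (2.860 + 2.922 + 2.868 + 2.479 + 2.753 + 2.974 + 3.181 + 2.975 + 2.935 + 2.135) / 10 = 28.08200 / 10 = 2.80820
Sum of squared deviations: (+0.05180)² + (+0.11380)² + (+0.05980)² + (−0.32920)² + (−0.05520)² + (+0.16580)² + (+0.37280)² + (+0.16680)² + (+0.12680)² + (−0.67320)² = 0.79420
Variance = 0.79420 / 9 = 0.08824
SE* = √0.08824

SE* = 0.2971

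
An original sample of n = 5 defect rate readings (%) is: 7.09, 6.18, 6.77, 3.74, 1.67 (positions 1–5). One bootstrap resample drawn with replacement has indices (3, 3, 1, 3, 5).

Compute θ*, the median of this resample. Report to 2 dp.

θ* = 6.77

Resample values: 6.77, 6.77, 7.09, 6.77, 1.67.
Sorted: 1.67, 6.77, 6.77, 6.77, 7.09
Median = middle value = 6.77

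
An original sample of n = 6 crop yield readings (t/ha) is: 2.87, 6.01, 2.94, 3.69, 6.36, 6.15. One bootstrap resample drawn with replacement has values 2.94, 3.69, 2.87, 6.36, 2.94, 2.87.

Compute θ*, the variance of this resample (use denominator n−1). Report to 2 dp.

θ* = 1.91

Mean = 3.6117; sum of squared deviations = 9.5619
s² = 9.5619 / 5 = 1.9124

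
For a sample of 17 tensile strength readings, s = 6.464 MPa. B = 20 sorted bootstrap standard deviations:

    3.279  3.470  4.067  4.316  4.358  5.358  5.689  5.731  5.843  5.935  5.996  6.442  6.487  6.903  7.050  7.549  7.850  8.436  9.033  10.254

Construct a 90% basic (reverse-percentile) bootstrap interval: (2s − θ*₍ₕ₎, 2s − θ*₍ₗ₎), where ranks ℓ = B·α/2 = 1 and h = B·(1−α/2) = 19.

Percentile endpoints at ranks 1 and 19: θ*₍1₎ = 3.279, θ*₍19₎ = 9.033.
Basic interval reflects these around s:
  lower = 2 × 6.464 − 9.033 = 3.895
  upper = 2 × 6.464 − 3.279 = 9.649

(3.895, 9.649)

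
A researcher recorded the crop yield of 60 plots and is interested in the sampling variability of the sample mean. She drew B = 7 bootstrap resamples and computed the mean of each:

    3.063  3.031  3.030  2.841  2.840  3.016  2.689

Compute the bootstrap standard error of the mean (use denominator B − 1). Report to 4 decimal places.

Bootstrap SE is the standard deviation of the 7 replicate means.
Mean of replicates: (3.063 + 3.031 + 3.030 + 2.841 + 2.840 + 3.016 + 2.689) / 7 = 20.51000 / 7 = 2.93000
Sum of squared deviations: (+0.13300)² + (+0.10100)² + (+0.10000)² + (−0.08900)² + (−0.09000)² + (+0.08600)² + (−0.24100)² = 0.11939
Variance = 0.11939 / 6 = 0.01990
SE* = √0.01990

SE* = 0.1411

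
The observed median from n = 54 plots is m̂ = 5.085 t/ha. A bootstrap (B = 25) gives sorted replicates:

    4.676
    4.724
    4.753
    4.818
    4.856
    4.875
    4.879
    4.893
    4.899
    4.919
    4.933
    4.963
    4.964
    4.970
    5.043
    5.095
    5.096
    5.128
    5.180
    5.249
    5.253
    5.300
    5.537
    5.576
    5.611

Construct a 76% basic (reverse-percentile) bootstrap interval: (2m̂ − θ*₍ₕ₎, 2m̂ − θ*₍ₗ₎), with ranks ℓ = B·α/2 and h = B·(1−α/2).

(4.870, 5.417)

Percentile endpoints at ranks 3 and 22: θ*₍3₎ = 4.753, θ*₍22₎ = 5.300.
Basic interval reflects these around m̂:
  lower = 2 × 5.085 − 5.300 = 4.870
  upper = 2 × 5.085 − 4.753 = 5.417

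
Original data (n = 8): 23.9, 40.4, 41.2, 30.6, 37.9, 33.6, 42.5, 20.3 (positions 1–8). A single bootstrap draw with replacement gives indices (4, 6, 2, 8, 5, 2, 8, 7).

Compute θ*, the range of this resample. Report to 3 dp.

θ* = 22.200

Resample values: 30.6, 33.6, 40.4, 20.3, 37.9, 40.4, 20.3, 42.5.
Range = 42.5 − 20.3 = 22.200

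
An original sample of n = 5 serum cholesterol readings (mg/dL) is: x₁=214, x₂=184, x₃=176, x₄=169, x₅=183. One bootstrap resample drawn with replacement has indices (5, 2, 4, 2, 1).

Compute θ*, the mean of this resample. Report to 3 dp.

Resample values: 183, 184, 169, 184, 214.
Mean = (183 + 184 + 169 + 184 + 214) / 5 = 934.0 / 5 = 186.800

θ* = 186.800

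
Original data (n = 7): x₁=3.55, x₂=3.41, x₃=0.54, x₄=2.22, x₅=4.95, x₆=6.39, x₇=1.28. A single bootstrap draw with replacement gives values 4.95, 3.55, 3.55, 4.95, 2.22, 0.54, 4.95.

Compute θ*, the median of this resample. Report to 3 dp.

Sorted: 0.54, 2.22, 3.55, 3.55, 4.95, 4.95, 4.95
Median = middle value = 3.550

θ* = 3.550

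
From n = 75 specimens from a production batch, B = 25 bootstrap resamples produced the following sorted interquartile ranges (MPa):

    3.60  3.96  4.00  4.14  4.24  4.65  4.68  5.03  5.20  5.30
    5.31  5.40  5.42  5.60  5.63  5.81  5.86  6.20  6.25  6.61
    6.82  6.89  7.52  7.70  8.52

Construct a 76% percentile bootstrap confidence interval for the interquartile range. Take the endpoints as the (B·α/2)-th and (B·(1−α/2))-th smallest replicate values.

α = 0.24; lower rank = 25 × 0.120 = 3; upper rank = 25 × 0.880 = 22.
The 3rd smallest replicate is 4.00; the 22nd is 6.89.

(4.00, 6.89)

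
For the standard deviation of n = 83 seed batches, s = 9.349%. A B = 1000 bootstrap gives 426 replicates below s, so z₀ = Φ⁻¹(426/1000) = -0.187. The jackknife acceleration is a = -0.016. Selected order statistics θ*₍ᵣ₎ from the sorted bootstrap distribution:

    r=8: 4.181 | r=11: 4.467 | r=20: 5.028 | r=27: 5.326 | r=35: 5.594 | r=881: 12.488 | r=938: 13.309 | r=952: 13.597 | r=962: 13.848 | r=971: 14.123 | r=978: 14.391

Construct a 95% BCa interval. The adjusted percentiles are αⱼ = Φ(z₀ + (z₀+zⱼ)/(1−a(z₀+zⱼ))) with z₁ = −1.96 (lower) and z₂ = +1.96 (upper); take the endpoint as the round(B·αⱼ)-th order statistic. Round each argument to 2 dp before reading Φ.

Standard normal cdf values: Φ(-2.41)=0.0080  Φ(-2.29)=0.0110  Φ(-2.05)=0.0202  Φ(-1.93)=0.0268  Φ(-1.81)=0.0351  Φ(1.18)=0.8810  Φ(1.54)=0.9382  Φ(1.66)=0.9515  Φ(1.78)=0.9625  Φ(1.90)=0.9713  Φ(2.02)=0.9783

(4.181, 13.309)

Lower: z₀ + z₁ = -0.187 + (-1.960) = -2.147; 1 − a(z₀+z₁) = 1 − (-0.016)(-2.147) = 0.9656; argument = -0.187 + (-2.147)/0.9656 = -2.4104 → -2.41.
α₁ = Φ(-2.41) = 0.0080; rank = round(1000 × 0.0080) = 8; θ*₍8₎ = 4.181.
Upper: z₀ + z₂ = 1.773; 1 − a(z₀+z₂) = 1.0284; argument = 1.5371 → 1.54; α₂ = 0.9382; rank = 938; θ*₍938₎ = 13.309.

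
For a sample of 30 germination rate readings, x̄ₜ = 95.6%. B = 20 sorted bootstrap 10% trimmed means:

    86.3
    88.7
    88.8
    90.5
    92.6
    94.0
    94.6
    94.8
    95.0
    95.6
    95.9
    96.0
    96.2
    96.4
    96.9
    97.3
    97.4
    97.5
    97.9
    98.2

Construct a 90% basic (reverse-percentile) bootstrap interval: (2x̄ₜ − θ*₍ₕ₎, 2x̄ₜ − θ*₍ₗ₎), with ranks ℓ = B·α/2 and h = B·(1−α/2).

Percentile endpoints at ranks 1 and 19: θ*₍1₎ = 86.3, θ*₍19₎ = 97.9.
Basic interval reflects these around x̄ₜ:
  lower = 2 × 95.6 − 97.9 = 93.3
  upper = 2 × 95.6 − 86.3 = 104.9

(93.3, 104.9)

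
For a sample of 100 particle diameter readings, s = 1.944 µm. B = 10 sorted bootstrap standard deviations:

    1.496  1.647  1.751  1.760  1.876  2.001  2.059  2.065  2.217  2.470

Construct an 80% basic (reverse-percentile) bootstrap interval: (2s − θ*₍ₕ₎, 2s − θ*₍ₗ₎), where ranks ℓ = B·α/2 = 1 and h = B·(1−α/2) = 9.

(1.671, 2.392)

Percentile endpoints at ranks 1 and 9: θ*₍1₎ = 1.496, θ*₍9₎ = 2.217.
Basic interval reflects these around s:
  lower = 2 × 1.944 − 2.217 = 1.671
  upper = 2 × 1.944 − 1.496 = 2.392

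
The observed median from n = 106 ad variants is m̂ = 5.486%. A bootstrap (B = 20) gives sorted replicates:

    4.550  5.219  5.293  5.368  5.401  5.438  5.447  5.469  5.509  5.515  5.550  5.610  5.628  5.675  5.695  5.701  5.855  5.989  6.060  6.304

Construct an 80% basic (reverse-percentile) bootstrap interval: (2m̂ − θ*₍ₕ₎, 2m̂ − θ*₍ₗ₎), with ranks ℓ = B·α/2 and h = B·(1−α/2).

Percentile endpoints at ranks 2 and 18: θ*₍2₎ = 5.219, θ*₍18₎ = 5.989.
Basic interval reflects these around m̂:
  lower = 2 × 5.486 − 5.989 = 4.983
  upper = 2 × 5.486 − 5.219 = 5.753

(4.983, 5.753)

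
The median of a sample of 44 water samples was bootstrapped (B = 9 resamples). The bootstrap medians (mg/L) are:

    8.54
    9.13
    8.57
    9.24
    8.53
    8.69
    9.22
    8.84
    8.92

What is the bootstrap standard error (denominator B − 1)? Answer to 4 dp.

Bootstrap SE is the standard deviation of the 9 replicate medians.
Mean of replicates: (8.54 + 9.13 + 8.57 + 9.24 + 8.53 + 8.69 + 9.22 + 8.84 + 8.92) / 9 = 79.68000 / 9 = 8.85333
Sum of squared deviations: (−0.31333)² + (+0.27667)² + (−0.28333)² + (+0.38667)² + (−0.32333)² + (−0.16333)² + (+0.36667)² + (−0.01333)² + (+0.06667)² = 0.67480
Variance = 0.67480 / 8 = 0.08435
SE* = √0.08435

SE* = 0.2904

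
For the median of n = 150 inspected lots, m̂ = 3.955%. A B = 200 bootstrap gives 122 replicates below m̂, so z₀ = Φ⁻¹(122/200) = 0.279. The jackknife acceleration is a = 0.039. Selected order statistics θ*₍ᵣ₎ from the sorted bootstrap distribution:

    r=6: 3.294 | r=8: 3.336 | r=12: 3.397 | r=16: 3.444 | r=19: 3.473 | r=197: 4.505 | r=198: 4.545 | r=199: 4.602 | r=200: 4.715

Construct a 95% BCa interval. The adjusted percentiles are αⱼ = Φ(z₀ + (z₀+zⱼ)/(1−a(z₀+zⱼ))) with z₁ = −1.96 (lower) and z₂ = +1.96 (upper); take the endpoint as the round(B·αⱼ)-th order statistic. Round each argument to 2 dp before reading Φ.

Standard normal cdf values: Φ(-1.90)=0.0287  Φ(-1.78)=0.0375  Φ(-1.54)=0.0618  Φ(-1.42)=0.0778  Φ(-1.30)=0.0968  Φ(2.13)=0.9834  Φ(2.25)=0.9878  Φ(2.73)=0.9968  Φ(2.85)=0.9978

Lower: z₀ + z₁ = 0.279 + (-1.960) = -1.681; 1 − a(z₀+z₁) = 1 − (0.039)(-1.681) = 1.0656; argument = 0.279 + (-1.681)/1.0656 = -1.2986 → -1.30.
α₁ = Φ(-1.30) = 0.0968; rank = round(200 × 0.0968) = 19; θ*₍19₎ = 3.473.
Upper: z₀ + z₂ = 2.239; 1 − a(z₀+z₂) = 0.9127; argument = 2.7322 → 2.73; α₂ = 0.9968; rank = 199; θ*₍199₎ = 4.602.

(3.473, 4.602)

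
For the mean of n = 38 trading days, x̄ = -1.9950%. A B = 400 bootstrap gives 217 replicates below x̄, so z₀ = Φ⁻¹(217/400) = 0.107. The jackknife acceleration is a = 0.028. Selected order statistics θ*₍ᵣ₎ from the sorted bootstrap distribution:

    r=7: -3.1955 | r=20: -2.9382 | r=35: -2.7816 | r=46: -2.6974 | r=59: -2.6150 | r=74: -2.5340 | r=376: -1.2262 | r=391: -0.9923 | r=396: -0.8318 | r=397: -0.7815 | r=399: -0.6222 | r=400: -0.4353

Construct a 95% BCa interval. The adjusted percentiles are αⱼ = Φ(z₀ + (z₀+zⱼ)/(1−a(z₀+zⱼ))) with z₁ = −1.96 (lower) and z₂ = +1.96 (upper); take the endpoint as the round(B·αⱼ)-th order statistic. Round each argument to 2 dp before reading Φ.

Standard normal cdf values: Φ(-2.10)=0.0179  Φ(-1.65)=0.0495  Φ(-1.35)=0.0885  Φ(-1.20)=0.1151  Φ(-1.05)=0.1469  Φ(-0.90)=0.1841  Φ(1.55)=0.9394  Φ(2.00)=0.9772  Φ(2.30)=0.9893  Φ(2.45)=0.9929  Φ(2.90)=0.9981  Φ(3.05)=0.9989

Lower: z₀ + z₁ = 0.107 + (-1.960) = -1.853; 1 − a(z₀+z₁) = 1 − (0.028)(-1.853) = 1.0519; argument = 0.107 + (-1.853)/1.0519 = -1.6546 → -1.65.
α₁ = Φ(-1.65) = 0.0495; rank = round(400 × 0.0495) = 20; θ*₍20₎ = -2.9382.
Upper: z₀ + z₂ = 2.067; 1 − a(z₀+z₂) = 0.9421; argument = 2.3010 → 2.30; α₂ = 0.9893; rank = 396; θ*₍396₎ = -0.8318.

(-2.9382, -0.8318)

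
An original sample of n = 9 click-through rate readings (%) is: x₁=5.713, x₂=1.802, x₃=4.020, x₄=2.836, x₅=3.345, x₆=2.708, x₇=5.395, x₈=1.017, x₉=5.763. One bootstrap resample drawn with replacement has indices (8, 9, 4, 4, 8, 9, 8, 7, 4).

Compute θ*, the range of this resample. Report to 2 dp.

Resample values: 1.017, 5.763, 2.836, 2.836, 1.017, 5.763, 1.017, 5.395, 2.836.
Range = 5.763 − 1.017 = 4.75

θ* = 4.75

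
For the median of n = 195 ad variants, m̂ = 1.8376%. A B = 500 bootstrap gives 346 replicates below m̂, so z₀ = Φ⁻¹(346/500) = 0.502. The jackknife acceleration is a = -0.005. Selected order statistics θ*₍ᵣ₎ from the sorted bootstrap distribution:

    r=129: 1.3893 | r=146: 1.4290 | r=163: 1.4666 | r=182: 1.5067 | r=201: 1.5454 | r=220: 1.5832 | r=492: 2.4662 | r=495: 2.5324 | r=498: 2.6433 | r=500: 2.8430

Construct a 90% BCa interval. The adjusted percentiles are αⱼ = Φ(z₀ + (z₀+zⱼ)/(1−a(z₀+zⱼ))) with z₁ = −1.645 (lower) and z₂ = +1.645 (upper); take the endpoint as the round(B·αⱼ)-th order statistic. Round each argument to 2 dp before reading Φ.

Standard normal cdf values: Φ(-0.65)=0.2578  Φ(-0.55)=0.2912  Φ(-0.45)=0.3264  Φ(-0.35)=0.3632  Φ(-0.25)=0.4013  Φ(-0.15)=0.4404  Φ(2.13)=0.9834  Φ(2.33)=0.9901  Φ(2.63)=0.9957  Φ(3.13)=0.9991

Lower: z₀ + z₁ = 0.502 + (-1.645) = -1.143; 1 − a(z₀+z₁) = 1 − (-0.005)(-1.143) = 0.9943; argument = 0.502 + (-1.143)/0.9943 = -0.6476 → -0.65.
α₁ = Φ(-0.65) = 0.2578; rank = round(500 × 0.2578) = 129; θ*₍129₎ = 1.3893.
Upper: z₀ + z₂ = 2.147; 1 − a(z₀+z₂) = 1.0107; argument = 2.6262 → 2.63; α₂ = 0.9957; rank = 498; θ*₍498₎ = 2.6433.

(1.3893, 2.6433)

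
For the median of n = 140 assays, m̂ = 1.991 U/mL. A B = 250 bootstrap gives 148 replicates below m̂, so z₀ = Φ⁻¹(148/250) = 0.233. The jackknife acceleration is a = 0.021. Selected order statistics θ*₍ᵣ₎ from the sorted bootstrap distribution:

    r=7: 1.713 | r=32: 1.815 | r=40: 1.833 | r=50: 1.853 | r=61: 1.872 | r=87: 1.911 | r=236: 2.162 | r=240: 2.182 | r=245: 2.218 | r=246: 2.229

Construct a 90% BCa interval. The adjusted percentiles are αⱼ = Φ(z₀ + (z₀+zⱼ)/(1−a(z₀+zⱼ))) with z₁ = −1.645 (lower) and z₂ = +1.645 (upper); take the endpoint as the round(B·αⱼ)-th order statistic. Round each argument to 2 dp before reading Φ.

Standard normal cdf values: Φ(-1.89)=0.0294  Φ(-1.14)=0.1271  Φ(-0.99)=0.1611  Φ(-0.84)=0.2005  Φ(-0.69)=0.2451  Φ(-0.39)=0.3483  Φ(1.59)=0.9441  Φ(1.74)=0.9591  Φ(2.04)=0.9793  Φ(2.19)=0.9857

Lower: z₀ + z₁ = 0.233 + (-1.645) = -1.412; 1 − a(z₀+z₁) = 1 − (0.021)(-1.412) = 1.0297; argument = 0.233 + (-1.412)/1.0297 = -1.1383 → -1.14.
α₁ = Φ(-1.14) = 0.1271; rank = round(250 × 0.1271) = 32; θ*₍32₎ = 1.815.
Upper: z₀ + z₂ = 1.878; 1 − a(z₀+z₂) = 0.9606; argument = 2.1881 → 2.19; α₂ = 0.9857; rank = 246; θ*₍246₎ = 2.229.

(1.815, 2.229)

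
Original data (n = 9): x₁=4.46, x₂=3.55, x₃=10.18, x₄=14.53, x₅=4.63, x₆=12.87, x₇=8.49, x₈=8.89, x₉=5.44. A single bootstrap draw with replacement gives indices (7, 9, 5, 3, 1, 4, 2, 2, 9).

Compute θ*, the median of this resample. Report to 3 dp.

θ* = 5.440

Resample values: 8.49, 5.44, 4.63, 10.18, 4.46, 14.53, 3.55, 3.55, 5.44.
Sorted: 3.55, 3.55, 4.46, 4.63, 5.44, 5.44, 8.49, 10.18, 14.53
Median = middle value = 5.440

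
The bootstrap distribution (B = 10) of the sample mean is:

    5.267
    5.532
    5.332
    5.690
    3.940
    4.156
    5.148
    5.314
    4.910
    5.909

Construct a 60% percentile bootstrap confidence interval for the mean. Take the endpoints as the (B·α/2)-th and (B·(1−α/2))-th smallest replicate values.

Sorted replicates: 3.940, 4.156, 4.910, 5.148, 5.267, 5.314, 5.332, 5.532, 5.690, 5.909
α = 0.40; lower rank = 10 × 0.200 = 2; upper rank = 10 × 0.800 = 8.
The 2nd smallest replicate is 4.156; the 8th is 5.532.

(4.156, 5.532)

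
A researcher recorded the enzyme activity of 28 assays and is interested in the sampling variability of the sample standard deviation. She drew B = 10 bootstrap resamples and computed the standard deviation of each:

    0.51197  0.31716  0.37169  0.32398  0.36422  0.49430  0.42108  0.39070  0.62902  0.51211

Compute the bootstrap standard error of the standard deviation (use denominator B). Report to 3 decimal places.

SE* = 0.095

Bootstrap SE is the standard deviation of the 10 replicate standard deviations.
Mean of replicates: (0.51197 + 0.31716 + 0.37169 + 0.32398 + 0.36422 + 0.49430 + 0.42108 + 0.39070 + 0.62902 + 0.51211) / 10 = 4.336230 / 10 = 0.433623
Sum of squared deviations: (+0.078347)² + (−0.116463)² + (−0.061933)² + (−0.109643)² + (−0.069403)² + (+0.060677)² + (−0.012543)² + (−0.042923)² + (+0.195397)² + (+0.078487)² = 0.090398
Variance = 0.090398 / 10 = 0.009040
SE* = √0.009040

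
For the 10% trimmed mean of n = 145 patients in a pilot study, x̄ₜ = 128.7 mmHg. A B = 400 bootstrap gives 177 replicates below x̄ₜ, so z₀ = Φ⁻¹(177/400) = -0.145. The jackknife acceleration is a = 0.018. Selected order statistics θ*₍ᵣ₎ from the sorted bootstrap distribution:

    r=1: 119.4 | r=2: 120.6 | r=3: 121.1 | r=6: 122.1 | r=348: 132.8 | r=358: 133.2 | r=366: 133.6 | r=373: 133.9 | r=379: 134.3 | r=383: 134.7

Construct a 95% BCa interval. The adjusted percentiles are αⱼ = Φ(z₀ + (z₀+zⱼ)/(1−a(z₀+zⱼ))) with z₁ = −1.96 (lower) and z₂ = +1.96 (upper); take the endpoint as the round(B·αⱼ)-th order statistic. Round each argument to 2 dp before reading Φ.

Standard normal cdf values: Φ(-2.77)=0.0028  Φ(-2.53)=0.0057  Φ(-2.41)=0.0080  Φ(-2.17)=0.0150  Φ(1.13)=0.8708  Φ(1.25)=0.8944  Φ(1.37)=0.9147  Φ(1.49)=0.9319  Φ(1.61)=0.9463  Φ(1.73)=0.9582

Lower: z₀ + z₁ = -0.145 + (-1.960) = -2.105; 1 − a(z₀+z₁) = 1 − (0.018)(-2.105) = 1.0379; argument = -0.145 + (-2.105)/1.0379 = -2.1732 → -2.17.
α₁ = Φ(-2.17) = 0.0150; rank = round(400 × 0.0150) = 6; θ*₍6₎ = 122.1.
Upper: z₀ + z₂ = 1.815; 1 − a(z₀+z₂) = 0.9673; argument = 1.7313 → 1.73; α₂ = 0.9582; rank = 383; θ*₍383₎ = 134.7.

(122.1, 134.7)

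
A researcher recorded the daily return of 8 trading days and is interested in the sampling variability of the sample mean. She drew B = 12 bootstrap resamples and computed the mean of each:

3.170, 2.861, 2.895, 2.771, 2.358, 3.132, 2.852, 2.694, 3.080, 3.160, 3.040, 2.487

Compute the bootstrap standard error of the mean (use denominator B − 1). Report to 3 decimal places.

SE* = 0.264

Bootstrap SE is the standard deviation of the 12 replicate means.
Mean of replicates: (3.170 + 2.861 + 2.895 + 2.771 + 2.358 + 3.132 + 2.852 + 2.694 + 3.080 + 3.160 + 3.040 + 2.487) / 12 = 34.5000 / 12 = 2.8750
Sum of squared deviations: (+0.2950)² + (−0.0140)² + (+0.0200)² + (−0.1040)² + (−0.5170)² + (+0.2570)² + (−0.0230)² + (−0.1810)² + (+0.2050)² + (+0.2850)² + (+0.1650)² + (−0.3880)² = 0.7661
Variance = 0.7661 / 11 = 0.0696
SE* = √0.0696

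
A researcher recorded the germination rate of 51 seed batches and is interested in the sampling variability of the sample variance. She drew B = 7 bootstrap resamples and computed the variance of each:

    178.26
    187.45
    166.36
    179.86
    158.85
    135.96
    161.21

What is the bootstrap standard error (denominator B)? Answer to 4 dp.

SE* = 15.9197

Bootstrap SE is the standard deviation of the 7 replicate variances.
Mean of replicates: (178.26 + 187.45 + 166.36 + 179.86 + 158.85 + 135.96 + 161.21) / 7 = 1167.95000 / 7 = 166.85000
Sum of squared deviations: (+11.41000)² + (+20.60000)² + (−0.49000)² + (+13.01000)² + (−8.00000)² + (−30.89000)² + (−5.64000)² = 1774.05000
Variance = 1774.05000 / 7 = 253.43571
SE* = √253.43571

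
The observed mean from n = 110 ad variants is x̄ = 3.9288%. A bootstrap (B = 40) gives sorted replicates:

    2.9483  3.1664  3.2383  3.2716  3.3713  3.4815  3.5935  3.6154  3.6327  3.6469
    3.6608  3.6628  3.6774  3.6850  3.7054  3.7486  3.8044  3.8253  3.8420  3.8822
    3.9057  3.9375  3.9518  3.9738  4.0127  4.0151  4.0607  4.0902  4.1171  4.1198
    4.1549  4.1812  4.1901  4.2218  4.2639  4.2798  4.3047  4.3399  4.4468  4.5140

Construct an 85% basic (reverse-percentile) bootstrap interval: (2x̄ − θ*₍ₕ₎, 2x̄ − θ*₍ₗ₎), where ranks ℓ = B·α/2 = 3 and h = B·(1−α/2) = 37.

Percentile endpoints at ranks 3 and 37: θ*₍3₎ = 3.2383, θ*₍37₎ = 4.3047.
Basic interval reflects these around x̄:
  lower = 2 × 3.9288 − 4.3047 = 3.5529
  upper = 2 × 3.9288 − 3.2383 = 4.6193

(3.5529, 4.6193)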